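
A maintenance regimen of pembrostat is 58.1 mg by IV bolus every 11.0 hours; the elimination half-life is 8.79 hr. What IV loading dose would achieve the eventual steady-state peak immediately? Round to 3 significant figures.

100 mg

k = ln 2 / 8.79 = 0.07886 hr⁻¹
Accumulation ratio R = 1 / (1 − e^(−kτ)) = 1 / (1 − e^(−0.07886×11.0)) = 1 / (1 − 0.4200) = 1.724
Loading dose = maintenance dose × R = 58.1 × 1.724 ≈ 100 mg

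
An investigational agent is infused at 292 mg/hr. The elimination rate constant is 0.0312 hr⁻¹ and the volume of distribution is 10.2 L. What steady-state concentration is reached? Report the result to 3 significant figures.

918 µg/mL

CL = k · V = 0.0312 × 10.2 = 0.3182 L/hr
Css = rate / CL = 292 / 0.3182 ≈ 918 µg/mL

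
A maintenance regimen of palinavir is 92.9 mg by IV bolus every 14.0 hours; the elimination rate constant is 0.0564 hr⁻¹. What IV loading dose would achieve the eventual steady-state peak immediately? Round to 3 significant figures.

Accumulation ratio R = 1 / (1 − e^(−kτ)) = 1 / (1 − e^(−0.05640×14.0)) = 1 / (1 − 0.4540) = 1.832
Loading dose = maintenance dose × R = 92.9 × 1.832 ≈ 170 mg

170 mg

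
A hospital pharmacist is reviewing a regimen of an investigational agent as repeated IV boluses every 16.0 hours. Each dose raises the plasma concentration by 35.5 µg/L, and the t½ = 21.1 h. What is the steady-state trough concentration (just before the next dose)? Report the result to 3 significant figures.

k = ln 2 / 21.1 = 0.03285 h⁻¹
Fraction remaining after one interval: e^(−kτ) = e^(−0.03285 × 16.0) = 0.5912
R = 1 / (1 − 0.5912) = 2.446
Css,max = 35.5 × 2.446 = 86.84 µg/L
Css,min = Css,max × e^(−kτ) = 86.84 × 0.5912 ≈ 51.3 µg/L

51.3 µg/L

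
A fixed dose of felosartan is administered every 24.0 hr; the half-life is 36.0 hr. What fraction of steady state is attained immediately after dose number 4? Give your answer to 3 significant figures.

0.843

k = ln 2 / 36.0 = 0.01925 hr⁻¹
f_n = 1 − e^(−nkτ) = 1 − e^(−4 × 0.01925 × 24.0) = 1 − e^(−1.848) = 1 − 0.1575 ≈ 0.843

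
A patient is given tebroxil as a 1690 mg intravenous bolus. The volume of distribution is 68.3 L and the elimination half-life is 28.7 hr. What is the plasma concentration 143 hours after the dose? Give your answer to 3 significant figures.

0.783 mg/L

C₀ = dose / V = 1690 / 68.3 = 24.74 mg/L
k = ln 2 / 28.7 = 0.02415 hr⁻¹
C(t) = C₀ e^(−kt) = 24.74 × e^(−0.02415 × 143) = 24.74 × e^(−3.454) = 24.74 × 0.03163 ≈ 0.783 mg/L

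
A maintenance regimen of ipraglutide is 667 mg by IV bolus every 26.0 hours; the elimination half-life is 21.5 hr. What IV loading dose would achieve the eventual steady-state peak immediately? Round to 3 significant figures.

1180 mg

k = ln 2 / 21.5 = 0.03224 hr⁻¹
Accumulation ratio R = 1 / (1 − e^(−kτ)) = 1 / (1 − e^(−0.03224×26.0)) = 1 / (1 − 0.4325) = 1.762
Loading dose = maintenance dose × R = 667 × 1.762 ≈ 1180 mg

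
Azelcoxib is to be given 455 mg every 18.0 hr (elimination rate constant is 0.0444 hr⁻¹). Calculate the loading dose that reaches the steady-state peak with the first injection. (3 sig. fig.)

Accumulation ratio R = 1 / (1 − e^(−kτ)) = 1 / (1 − e^(−0.04440×18.0)) = 1 / (1 − 0.4497) = 1.817
Loading dose = maintenance dose × R = 455 × 1.817 ≈ 827 mg

827 mg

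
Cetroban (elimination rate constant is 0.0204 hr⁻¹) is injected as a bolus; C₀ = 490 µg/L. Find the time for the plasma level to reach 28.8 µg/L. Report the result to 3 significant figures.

C(t) = C₀ e^(−kt)  ⇒  t = ln(C₀/C) / k
t = ln(490/28.8) / 0.02040 = 2.834 / 0.02040 ≈ 139 hours

139 hours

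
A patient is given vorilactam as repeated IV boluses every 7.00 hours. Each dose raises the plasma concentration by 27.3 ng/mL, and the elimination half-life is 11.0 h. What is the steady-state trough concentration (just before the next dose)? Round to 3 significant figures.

k = ln 2 / 11.0 = 0.06301 h⁻¹
Fraction remaining after one interval: e^(−kτ) = e^(−0.06301 × 7.00) = 0.6433
R = 1 / (1 − 0.6433) = 2.804
Css,max = 27.3 × 2.804 = 76.54 ng/mL
Css,min = Css,max × e^(−kτ) = 76.54 × 0.6433 ≈ 49.2 ng/mL

49.2 ng/mL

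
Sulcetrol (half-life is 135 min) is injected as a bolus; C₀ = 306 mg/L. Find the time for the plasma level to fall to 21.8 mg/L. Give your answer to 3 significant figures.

515 minutes

k = ln 2 / 135 = 0.005134 min⁻¹
C(t) = C₀ e^(−kt)  ⇒  t = ln(C₀/C) / k
t = ln(306/21.8) / 0.005134 = 2.642 / 0.005134 ≈ 515 minutes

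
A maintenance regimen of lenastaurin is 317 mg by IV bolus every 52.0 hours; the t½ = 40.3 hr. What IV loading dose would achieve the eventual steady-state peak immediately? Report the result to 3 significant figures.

536 mg

k = ln 2 / 40.3 = 0.01720 hr⁻¹
Accumulation ratio R = 1 / (1 − e^(−kτ)) = 1 / (1 − e^(−0.01720×52.0)) = 1 / (1 − 0.4089) = 1.692
Loading dose = maintenance dose × R = 317 × 1.692 ≈ 536 mg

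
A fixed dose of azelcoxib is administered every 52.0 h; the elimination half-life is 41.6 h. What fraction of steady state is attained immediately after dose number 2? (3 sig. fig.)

k = ln 2 / 41.6 = 0.01666 h⁻¹
f_n = 1 − e^(−nkτ) = 1 − e^(−2 × 0.01666 × 52.0) = 1 − e^(−1.733) = 1 − 0.1768 ≈ 0.823

0.823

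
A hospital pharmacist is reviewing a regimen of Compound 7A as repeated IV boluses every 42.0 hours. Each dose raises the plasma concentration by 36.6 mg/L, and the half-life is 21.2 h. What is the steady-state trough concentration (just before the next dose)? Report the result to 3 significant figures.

12.4 mg/L

k = ln 2 / 21.2 = 0.03270 h⁻¹
Fraction remaining after one interval: e^(−kτ) = e^(−0.03270 × 42.0) = 0.2533
R = 1 / (1 − 0.2533) = 1.339
Css,max = 36.6 × 1.339 = 49.02 mg/L
Css,min = Css,max × e^(−kτ) = 49.02 × 0.2533 ≈ 12.4 mg/L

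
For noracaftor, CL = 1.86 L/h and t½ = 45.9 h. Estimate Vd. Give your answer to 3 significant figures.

123 L

k = ln 2 / t½ = ln 2 / 45.9 = 0.01510 h⁻¹
V = CL / k = 1.86 / 0.01510 ≈ 123 L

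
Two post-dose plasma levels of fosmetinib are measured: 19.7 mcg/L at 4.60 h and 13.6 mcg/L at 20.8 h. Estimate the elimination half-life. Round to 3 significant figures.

k = ln(C₁/C₂) / (t₂ − t₁) = ln(19.7/13.6) / (20.8 − 4.60)
  = 0.3705 / 16.20 = 0.02287 h⁻¹
t½ = ln 2 / k = ln 2 / 0.02287 ≈ 30.3 hours

30.3 hours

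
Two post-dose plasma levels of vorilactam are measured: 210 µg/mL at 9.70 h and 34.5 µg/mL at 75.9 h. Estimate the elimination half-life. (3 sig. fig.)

25.4 hours

k = ln(C₁/C₂) / (t₂ − t₁) = ln(210/34.5) / (75.9 − 9.70)
  = 1.806 / 66.20 = 0.02728 h⁻¹
t½ = ln 2 / k = ln 2 / 0.02728 ≈ 25.4 hours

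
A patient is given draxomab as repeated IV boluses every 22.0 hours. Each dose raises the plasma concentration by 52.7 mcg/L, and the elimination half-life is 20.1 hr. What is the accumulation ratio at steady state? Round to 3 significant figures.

1.88

k = ln 2 / 20.1 = 0.03448 hr⁻¹
Fraction remaining after one interval: e^(−kτ) = e^(−0.03448 × 22.0) = 0.4683
R = 1 / (1 − 0.4683) = 1 / 0.5317 ≈ 1.88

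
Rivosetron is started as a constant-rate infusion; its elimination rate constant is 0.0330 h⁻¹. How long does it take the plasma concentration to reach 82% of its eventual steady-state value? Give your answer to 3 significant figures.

52.0 hours

f = 1 − e^(−kt)  ⇒  t = −ln(1 − f) / k
t = −ln(1 − 0.82) / 0.03300 = 1.715 / 0.03300 ≈ 52.0 hours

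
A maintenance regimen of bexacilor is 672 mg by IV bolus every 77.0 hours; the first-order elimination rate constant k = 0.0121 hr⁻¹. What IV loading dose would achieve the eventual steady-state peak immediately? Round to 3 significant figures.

Accumulation ratio R = 1 / (1 − e^(−kτ)) = 1 / (1 − e^(−0.01210×77.0)) = 1 / (1 − 0.3939) = 1.650
Loading dose = maintenance dose × R = 672 × 1.650 ≈ 1110 mg

1110 mg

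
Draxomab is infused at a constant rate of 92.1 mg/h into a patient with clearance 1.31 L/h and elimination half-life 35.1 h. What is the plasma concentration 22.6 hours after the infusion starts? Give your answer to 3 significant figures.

25.3 µg/mL

Css = rate / CL = 92.1 / 1.31 = 70.31 µg/mL
k = ln 2 / 35.1 = 0.01975 h⁻¹
C(t) = Css (1 − e^(−kt)) = 70.31 × (1 − e^(−0.4463)) = 70.31 × 0.3600 ≈ 25.3 µg/mL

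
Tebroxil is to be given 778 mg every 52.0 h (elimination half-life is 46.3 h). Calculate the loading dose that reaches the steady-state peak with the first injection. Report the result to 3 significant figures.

k = ln 2 / 46.3 = 0.01497 h⁻¹
Accumulation ratio R = 1 / (1 − e^(−kτ)) = 1 / (1 − e^(−0.01497×52.0)) = 1 / (1 − 0.4591) = 1.849
Loading dose = maintenance dose × R = 778 × 1.849 ≈ 1440 mg

1440 mg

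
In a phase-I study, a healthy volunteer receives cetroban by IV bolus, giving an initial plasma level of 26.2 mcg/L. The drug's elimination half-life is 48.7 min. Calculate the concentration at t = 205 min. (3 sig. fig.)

1.42 mcg/L

k = ln 2 / 48.7 = 0.01423 min⁻¹
205 min is 4.209 half-lives, so C = 26.2 × (1/2)^4.209 = 26.2 × 0.05405 ≈ 1.42 mcg/L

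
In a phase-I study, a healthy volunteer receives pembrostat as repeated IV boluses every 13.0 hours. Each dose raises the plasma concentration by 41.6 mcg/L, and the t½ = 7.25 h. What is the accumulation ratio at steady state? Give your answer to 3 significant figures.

1.41

k = ln 2 / 7.25 = 0.09561 h⁻¹
Fraction remaining after one interval: e^(−kτ) = e^(−0.09561 × 13.0) = 0.2886
R = 1 / (1 − 0.2886) = 1 / 0.7114 ≈ 1.41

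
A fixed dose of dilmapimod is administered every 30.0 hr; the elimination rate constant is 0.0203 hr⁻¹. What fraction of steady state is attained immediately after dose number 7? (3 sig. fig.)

0.986

f_n = 1 − e^(−nkτ) = 1 − e^(−7 × 0.02030 × 30.0) = 1 − e^(−4.263) = 1 − 0.01408 ≈ 0.986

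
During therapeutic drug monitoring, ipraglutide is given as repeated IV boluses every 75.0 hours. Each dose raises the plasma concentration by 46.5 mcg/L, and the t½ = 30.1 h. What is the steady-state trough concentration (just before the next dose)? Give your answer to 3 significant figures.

10.1 mcg/L

k = ln 2 / 30.1 = 0.02303 h⁻¹
Fraction remaining after one interval: e^(−kτ) = e^(−0.02303 × 75.0) = 0.1778
R = 1 / (1 − 0.1778) = 1.216
Css,max = 46.5 × 1.216 = 56.56 mcg/L
Css,min = Css,max × e^(−kτ) = 56.56 × 0.1778 ≈ 10.1 mcg/L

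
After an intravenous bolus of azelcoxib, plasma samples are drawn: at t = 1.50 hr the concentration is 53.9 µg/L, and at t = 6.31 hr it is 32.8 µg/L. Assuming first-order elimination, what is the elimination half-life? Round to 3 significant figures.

k = ln(C₁/C₂) / (t₂ − t₁) = ln(53.9/32.8) / (6.31 − 1.50)
  = 0.4967 / 4.810 = 0.1033 hr⁻¹
t½ = ln 2 / k = ln 2 / 0.1033 ≈ 6.71 hours

6.71 hours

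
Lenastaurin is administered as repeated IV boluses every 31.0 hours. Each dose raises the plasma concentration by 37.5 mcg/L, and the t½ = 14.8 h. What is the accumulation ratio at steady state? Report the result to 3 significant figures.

1.31

k = ln 2 / 14.8 = 0.04683 h⁻¹
Fraction remaining after one interval: e^(−kτ) = e^(−0.04683 × 31.0) = 0.2341
R = 1 / (1 − 0.2341) = 1 / 0.7659 ≈ 1.31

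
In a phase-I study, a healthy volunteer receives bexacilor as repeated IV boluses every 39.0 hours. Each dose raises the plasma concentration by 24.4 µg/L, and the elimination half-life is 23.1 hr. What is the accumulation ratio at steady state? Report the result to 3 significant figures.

1.45

k = ln 2 / 23.1 = 0.03001 hr⁻¹
Fraction remaining after one interval: e^(−kτ) = e^(−0.03001 × 39.0) = 0.3103
R = 1 / (1 − 0.3103) = 1 / 0.6897 ≈ 1.45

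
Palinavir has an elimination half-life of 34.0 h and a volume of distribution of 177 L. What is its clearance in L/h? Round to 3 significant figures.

k = ln 2 / t½ = ln 2 / 34.0 = 0.02039 h⁻¹
CL = k · V = 0.02039 × 177 ≈ 3.61 L/h

3.61 L/h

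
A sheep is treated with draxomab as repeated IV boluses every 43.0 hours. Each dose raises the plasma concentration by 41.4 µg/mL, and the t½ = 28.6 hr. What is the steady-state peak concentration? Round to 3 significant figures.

64.0 µg/mL

k = ln 2 / 28.6 = 0.02424 hr⁻¹
Fraction remaining after one interval: e^(−kτ) = e^(−0.02424 × 43.0) = 0.3527
R = 1 / (1 − 0.3527) = 1.545
Css,max = 41.4 × 1.545 ≈ 64.0 µg/mL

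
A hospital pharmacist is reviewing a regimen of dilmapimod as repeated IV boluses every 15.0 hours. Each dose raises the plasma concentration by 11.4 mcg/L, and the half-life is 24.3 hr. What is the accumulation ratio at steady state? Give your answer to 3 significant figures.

2.87

k = ln 2 / 24.3 = 0.02852 hr⁻¹
Fraction remaining after one interval: e^(−kτ) = e^(−0.02852 × 15.0) = 0.6519
R = 1 / (1 − 0.6519) = 1 / 0.3481 ≈ 2.87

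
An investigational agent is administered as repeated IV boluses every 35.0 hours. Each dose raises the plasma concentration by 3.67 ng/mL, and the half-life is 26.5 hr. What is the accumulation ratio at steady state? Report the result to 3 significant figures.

k = ln 2 / 26.5 = 0.02616 hr⁻¹
Fraction remaining after one interval: e^(−kτ) = e^(−0.02616 × 35.0) = 0.4003
R = 1 / (1 − 0.4003) = 1 / 0.5997 ≈ 1.67

1.67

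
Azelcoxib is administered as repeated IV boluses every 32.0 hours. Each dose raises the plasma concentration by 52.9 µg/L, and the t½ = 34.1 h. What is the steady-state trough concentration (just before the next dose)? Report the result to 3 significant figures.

k = ln 2 / 34.1 = 0.02033 h⁻¹
Fraction remaining after one interval: e^(−kτ) = e^(−0.02033 × 32.0) = 0.5218
R = 1 / (1 − 0.5218) = 2.091
Css,max = 52.9 × 2.091 = 110.6 µg/L
Css,min = Css,max × e^(−kτ) = 110.6 × 0.5218 ≈ 57.7 µg/L

57.7 µg/L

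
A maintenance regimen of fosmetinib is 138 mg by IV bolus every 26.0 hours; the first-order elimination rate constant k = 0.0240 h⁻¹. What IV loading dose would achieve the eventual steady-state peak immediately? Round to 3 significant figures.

Accumulation ratio R = 1 / (1 − e^(−kτ)) = 1 / (1 − e^(−0.02400×26.0)) = 1 / (1 − 0.5358) = 2.154
Loading dose = maintenance dose × R = 138 × 2.154 ≈ 297 mg

297 mg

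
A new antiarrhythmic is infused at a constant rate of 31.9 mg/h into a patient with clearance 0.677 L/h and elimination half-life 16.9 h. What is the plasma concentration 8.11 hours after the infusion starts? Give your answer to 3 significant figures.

Css = rate / CL = 31.9 / 0.677 = 47.12 µg/mL
k = ln 2 / 16.9 = 0.04101 h⁻¹
C(t) = Css (1 − e^(−kt)) = 47.12 × (1 − e^(−0.3326)) = 47.12 × 0.2830 ≈ 13.3 µg/mL

13.3 µg/mL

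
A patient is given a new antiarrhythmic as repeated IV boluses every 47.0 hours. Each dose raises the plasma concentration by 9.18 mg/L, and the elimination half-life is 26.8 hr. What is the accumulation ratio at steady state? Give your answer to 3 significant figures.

k = ln 2 / 26.8 = 0.02586 hr⁻¹
Fraction remaining after one interval: e^(−kτ) = e^(−0.02586 × 47.0) = 0.2965
R = 1 / (1 − 0.2965) = 1 / 0.7035 ≈ 1.42

1.42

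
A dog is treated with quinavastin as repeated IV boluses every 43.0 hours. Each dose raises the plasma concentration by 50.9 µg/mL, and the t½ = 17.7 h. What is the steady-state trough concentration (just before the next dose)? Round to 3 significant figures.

k = ln 2 / 17.7 = 0.03916 h⁻¹
Fraction remaining after one interval: e^(−kτ) = e^(−0.03916 × 43.0) = 0.1856
R = 1 / (1 − 0.1856) = 1.228
Css,max = 50.9 × 1.228 = 62.50 µg/mL
Css,min = Css,max × e^(−kτ) = 62.50 × 0.1856 ≈ 11.6 µg/mL

11.6 µg/mL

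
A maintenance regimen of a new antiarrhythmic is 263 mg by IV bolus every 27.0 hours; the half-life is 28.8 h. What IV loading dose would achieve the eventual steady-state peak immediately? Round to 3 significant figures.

k = ln 2 / 28.8 = 0.02407 h⁻¹
Accumulation ratio R = 1 / (1 − e^(−kτ)) = 1 / (1 − e^(−0.02407×27.0)) = 1 / (1 − 0.5221) = 2.093
Loading dose = maintenance dose × R = 263 × 2.093 ≈ 550 mg

550 mg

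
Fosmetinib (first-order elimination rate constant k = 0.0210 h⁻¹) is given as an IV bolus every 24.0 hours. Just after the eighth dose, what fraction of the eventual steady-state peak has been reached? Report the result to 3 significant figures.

f_n = 1 − e^(−nkτ) = 1 − e^(−8 × 0.02100 × 24.0) = 1 − e^(−4.032) = 1 − 0.01774 ≈ 0.982

0.982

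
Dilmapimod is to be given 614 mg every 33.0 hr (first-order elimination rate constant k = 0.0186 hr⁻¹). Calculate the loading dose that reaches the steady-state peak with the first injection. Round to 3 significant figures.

1340 mg

Accumulation ratio R = 1 / (1 − e^(−kτ)) = 1 / (1 − e^(−0.01860×33.0)) = 1 / (1 − 0.5413) = 2.180
Loading dose = maintenance dose × R = 614 × 2.180 ≈ 1340 mg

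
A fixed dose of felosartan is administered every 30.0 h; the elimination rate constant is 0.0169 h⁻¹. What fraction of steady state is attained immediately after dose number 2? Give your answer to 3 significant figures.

0.637

f_n = 1 − e^(−nkτ) = 1 − e^(−2 × 0.01690 × 30.0) = 1 − e^(−1.014) = 1 − 0.3628 ≈ 0.637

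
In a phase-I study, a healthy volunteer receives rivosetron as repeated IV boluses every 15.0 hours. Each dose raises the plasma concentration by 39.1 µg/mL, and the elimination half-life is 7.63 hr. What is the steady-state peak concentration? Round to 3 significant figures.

52.6 µg/mL

k = ln 2 / 7.63 = 0.09084 hr⁻¹
Fraction remaining after one interval: e^(−kτ) = e^(−0.09084 × 15.0) = 0.2560
R = 1 / (1 − 0.2560) = 1.344
Css,max = 39.1 × 1.344 ≈ 52.6 µg/mL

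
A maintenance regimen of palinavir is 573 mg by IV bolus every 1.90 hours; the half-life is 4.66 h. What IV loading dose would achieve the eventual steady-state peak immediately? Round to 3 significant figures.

k = ln 2 / 4.66 = 0.1487 h⁻¹
Accumulation ratio R = 1 / (1 − e^(−kτ)) = 1 / (1 − e^(−0.1487×1.90)) = 1 / (1 − 0.7538) = 4.062
Loading dose = maintenance dose × R = 573 × 4.062 ≈ 2330 mg

2330 mg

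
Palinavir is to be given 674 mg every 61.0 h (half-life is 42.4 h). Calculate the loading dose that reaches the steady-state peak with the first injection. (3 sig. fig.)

1070 mg

k = ln 2 / 42.4 = 0.01635 h⁻¹
Accumulation ratio R = 1 / (1 − e^(−kτ)) = 1 / (1 − e^(−0.01635×61.0)) = 1 / (1 − 0.3689) = 1.585
Loading dose = maintenance dose × R = 674 × 1.585 ≈ 1070 mg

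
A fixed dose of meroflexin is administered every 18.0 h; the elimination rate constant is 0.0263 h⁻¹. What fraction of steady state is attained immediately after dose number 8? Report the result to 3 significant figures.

0.977

f_n = 1 − e^(−nkτ) = 1 − e^(−8 × 0.02630 × 18.0) = 1 − e^(−3.787) = 1 − 0.02266 ≈ 0.977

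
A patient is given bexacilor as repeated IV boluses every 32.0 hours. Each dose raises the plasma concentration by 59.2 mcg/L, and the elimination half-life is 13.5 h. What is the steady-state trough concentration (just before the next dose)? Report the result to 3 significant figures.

14.2 mcg/L

k = ln 2 / 13.5 = 0.05134 h⁻¹
Fraction remaining after one interval: e^(−kτ) = e^(−0.05134 × 32.0) = 0.1934
R = 1 / (1 − 0.1934) = 1.240
Css,max = 59.2 × 1.240 = 73.39 mcg/L
Css,min = Css,max × e^(−kτ) = 73.39 × 0.1934 ≈ 14.2 mcg/L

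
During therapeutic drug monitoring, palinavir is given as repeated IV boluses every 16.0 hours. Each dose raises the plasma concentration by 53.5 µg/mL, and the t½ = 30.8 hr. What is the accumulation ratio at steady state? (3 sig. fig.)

k = ln 2 / 30.8 = 0.02250 hr⁻¹
Fraction remaining after one interval: e^(−kτ) = e^(−0.02250 × 16.0) = 0.6976
R = 1 / (1 − 0.6976) = 1 / 0.3024 ≈ 3.31

3.31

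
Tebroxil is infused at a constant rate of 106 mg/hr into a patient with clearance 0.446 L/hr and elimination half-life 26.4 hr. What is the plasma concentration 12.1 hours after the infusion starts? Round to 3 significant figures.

64.7 µg/mL

Css = rate / CL = 106 / 0.446 = 237.7 µg/mL
k = ln 2 / 26.4 = 0.02626 hr⁻¹
C(t) = Css (1 − e^(−kt)) = 237.7 × (1 − e^(−0.3177)) = 237.7 × 0.2722 ≈ 64.7 µg/mL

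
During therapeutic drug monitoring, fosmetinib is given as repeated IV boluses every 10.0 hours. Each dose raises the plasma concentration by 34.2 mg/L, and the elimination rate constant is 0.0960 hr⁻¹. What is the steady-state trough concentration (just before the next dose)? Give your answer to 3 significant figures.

21.2 mg/L

Fraction remaining after one interval: e^(−kτ) = e^(−0.09600 × 10.0) = 0.3829
R = 1 / (1 − 0.3829) = 1.620
Css,max = 34.2 × 1.620 = 55.42 mg/L
Css,min = Css,max × e^(−kτ) = 55.42 × 0.3829 ≈ 21.2 mg/L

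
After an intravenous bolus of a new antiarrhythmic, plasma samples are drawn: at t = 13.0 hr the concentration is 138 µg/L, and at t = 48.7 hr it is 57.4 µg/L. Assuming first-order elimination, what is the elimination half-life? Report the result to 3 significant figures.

28.2 hours

k = ln(C₁/C₂) / (t₂ − t₁) = ln(138/57.4) / (48.7 − 13.0)
  = 0.8772 / 35.70 = 0.02457 hr⁻¹
t½ = ln 2 / k = ln 2 / 0.02457 ≈ 28.2 hours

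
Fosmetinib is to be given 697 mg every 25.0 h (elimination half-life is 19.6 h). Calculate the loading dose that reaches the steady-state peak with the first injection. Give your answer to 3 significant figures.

k = ln 2 / 19.6 = 0.03536 h⁻¹
Accumulation ratio R = 1 / (1 − e^(−kτ)) = 1 / (1 − e^(−0.03536×25.0)) = 1 / (1 − 0.4131) = 1.704
Loading dose = maintenance dose × R = 697 × 1.704 ≈ 1190 mg

1190 mg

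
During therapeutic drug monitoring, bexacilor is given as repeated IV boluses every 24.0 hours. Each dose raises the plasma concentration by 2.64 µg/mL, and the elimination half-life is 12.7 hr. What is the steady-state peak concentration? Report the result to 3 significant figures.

3.62 µg/mL

k = ln 2 / 12.7 = 0.05458 hr⁻¹
Fraction remaining after one interval: e^(−kτ) = e^(−0.05458 × 24.0) = 0.2699
R = 1 / (1 − 0.2699) = 1.370
Css,max = 2.64 × 1.370 ≈ 3.62 µg/mL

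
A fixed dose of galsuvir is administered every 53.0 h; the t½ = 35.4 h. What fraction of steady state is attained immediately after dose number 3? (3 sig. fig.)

0.956

k = ln 2 / 35.4 = 0.01958 h⁻¹
f_n = 1 − e^(−nkτ) = 1 − e^(−3 × 0.01958 × 53.0) = 1 − e^(−3.113) = 1 − 0.04445 ≈ 0.956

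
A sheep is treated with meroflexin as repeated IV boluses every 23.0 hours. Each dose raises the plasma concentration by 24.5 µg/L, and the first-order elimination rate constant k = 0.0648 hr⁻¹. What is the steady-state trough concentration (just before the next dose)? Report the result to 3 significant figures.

Fraction remaining after one interval: e^(−kτ) = e^(−0.06480 × 23.0) = 0.2253
R = 1 / (1 − 0.2253) = 1.291
Css,max = 24.5 × 1.291 = 31.62 µg/L
Css,min = Css,max × e^(−kτ) = 31.62 × 0.2253 ≈ 7.12 µg/L

7.12 µg/L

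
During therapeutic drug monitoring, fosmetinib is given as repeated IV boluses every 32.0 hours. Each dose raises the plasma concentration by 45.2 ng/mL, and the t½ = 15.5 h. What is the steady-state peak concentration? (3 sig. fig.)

k = ln 2 / 15.5 = 0.04472 h⁻¹
Fraction remaining after one interval: e^(−kτ) = e^(−0.04472 × 32.0) = 0.2391
R = 1 / (1 − 0.2391) = 1.314
Css,max = 45.2 × 1.314 ≈ 59.4 ng/mL

59.4 ng/mL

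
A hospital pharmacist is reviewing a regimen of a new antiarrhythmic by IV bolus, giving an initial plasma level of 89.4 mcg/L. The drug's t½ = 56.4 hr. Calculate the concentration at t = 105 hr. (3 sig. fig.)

k = ln 2 / 56.4 = 0.01229 hr⁻¹
C(t) = C₀ e^(−kt) = 89.4 × e^(−0.01229 × 105) = 89.4 × e^(−1.290) = 89.4 × 0.2752 ≈ 24.6 mcg/L

24.6 mcg/L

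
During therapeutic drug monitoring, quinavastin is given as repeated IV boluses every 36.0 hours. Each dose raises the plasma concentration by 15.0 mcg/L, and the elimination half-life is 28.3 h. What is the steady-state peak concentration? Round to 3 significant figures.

25.6 mcg/L

k = ln 2 / 28.3 = 0.02449 h⁻¹
Fraction remaining after one interval: e^(−kτ) = e^(−0.02449 × 36.0) = 0.4141
R = 1 / (1 − 0.4141) = 1.707
Css,max = 15.0 × 1.707 ≈ 25.6 mcg/L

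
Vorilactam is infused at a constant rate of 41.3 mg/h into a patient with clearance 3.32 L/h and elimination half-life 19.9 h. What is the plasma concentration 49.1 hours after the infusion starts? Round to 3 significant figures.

10.2 mg/L

Css = rate / CL = 41.3 / 3.32 = 12.44 mg/L
k = ln 2 / 19.9 = 0.03483 h⁻¹
C(t) = Css (1 − e^(−kt)) = 12.44 × (1 − e^(−1.710)) = 12.44 × 0.8192 ≈ 10.2 mg/L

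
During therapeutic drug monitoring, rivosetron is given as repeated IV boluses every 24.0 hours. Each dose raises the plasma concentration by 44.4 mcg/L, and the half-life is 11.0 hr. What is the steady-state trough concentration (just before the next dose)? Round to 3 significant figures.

k = ln 2 / 11.0 = 0.06301 hr⁻¹
Fraction remaining after one interval: e^(−kτ) = e^(−0.06301 × 24.0) = 0.2204
R = 1 / (1 − 0.2204) = 1.283
Css,max = 44.4 × 1.283 = 56.95 mcg/L
Css,min = Css,max × e^(−kτ) = 56.95 × 0.2204 ≈ 12.6 mcg/L

12.6 mcg/L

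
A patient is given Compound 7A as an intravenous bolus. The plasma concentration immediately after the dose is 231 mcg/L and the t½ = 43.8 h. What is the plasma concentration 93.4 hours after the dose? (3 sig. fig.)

52.7 mcg/L

k = ln 2 / 43.8 = 0.01583 h⁻¹
C(t) = C₀ e^(−kt) = 231 × e^(−0.01583 × 93.4) = 231 × e^(−1.478) = 231 × 0.2281 ≈ 52.7 mcg/L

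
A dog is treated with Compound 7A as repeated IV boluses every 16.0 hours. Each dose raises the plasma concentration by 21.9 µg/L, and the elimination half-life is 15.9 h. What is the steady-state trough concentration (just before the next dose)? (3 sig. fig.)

k = ln 2 / 15.9 = 0.04359 h⁻¹
Fraction remaining after one interval: e^(−kτ) = e^(−0.04359 × 16.0) = 0.4978
R = 1 / (1 − 0.4978) = 1.991
Css,max = 21.9 × 1.991 = 43.61 µg/L
Css,min = Css,max × e^(−kτ) = 43.61 × 0.4978 ≈ 21.7 µg/L

21.7 µg/L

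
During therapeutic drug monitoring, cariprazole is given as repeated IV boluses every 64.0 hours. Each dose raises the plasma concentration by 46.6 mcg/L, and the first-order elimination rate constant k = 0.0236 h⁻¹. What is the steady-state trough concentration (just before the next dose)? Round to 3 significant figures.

Fraction remaining after one interval: e^(−kτ) = e^(−0.02360 × 64.0) = 0.2208
R = 1 / (1 − 0.2208) = 1.283
Css,max = 46.6 × 1.283 = 59.81 mcg/L
Css,min = Css,max × e^(−kτ) = 59.81 × 0.2208 ≈ 13.2 mcg/L

13.2 mcg/L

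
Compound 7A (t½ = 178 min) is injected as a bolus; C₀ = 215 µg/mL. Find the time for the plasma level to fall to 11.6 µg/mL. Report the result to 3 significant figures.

750 minutes

k = ln 2 / 178 = 0.003894 min⁻¹
C(t) = C₀ e^(−kt)  ⇒  t = ln(C₀/C) / k
t = ln(215/11.6) / 0.003894 = 2.920 / 0.003894 ≈ 750 minutes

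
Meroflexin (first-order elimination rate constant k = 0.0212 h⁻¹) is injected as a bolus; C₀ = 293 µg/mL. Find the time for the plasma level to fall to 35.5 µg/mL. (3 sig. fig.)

99.6 hours

C(t) = C₀ e^(−kt)  ⇒  t = ln(C₀/C) / k
t = ln(293/35.5) / 0.02120 = 2.111 / 0.02120 ≈ 99.6 hours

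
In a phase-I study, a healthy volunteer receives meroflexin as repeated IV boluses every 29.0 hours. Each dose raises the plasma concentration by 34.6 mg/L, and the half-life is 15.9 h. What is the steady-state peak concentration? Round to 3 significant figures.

k = ln 2 / 15.9 = 0.04359 h⁻¹
Fraction remaining after one interval: e^(−kτ) = e^(−0.04359 × 29.0) = 0.2825
R = 1 / (1 − 0.2825) = 1.394
Css,max = 34.6 × 1.394 ≈ 48.2 mg/L

48.2 mg/L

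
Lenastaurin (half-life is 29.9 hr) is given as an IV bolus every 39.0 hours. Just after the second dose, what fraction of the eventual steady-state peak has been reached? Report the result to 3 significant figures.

0.836

k = ln 2 / 29.9 = 0.02318 hr⁻¹
f_n = 1 − e^(−nkτ) = 1 − e^(−2 × 0.02318 × 39.0) = 1 − e^(−1.808) = 1 − 0.1639 ≈ 0.836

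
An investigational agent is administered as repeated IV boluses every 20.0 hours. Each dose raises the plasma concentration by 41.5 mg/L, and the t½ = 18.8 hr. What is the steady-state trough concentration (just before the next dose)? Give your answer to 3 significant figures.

k = ln 2 / 18.8 = 0.03687 hr⁻¹
Fraction remaining after one interval: e^(−kτ) = e^(−0.03687 × 20.0) = 0.4784
R = 1 / (1 − 0.4784) = 1.917
Css,max = 41.5 × 1.917 = 79.56 mg/L
Css,min = Css,max × e^(−kτ) = 79.56 × 0.4784 ≈ 38.1 mg/L

38.1 mg/L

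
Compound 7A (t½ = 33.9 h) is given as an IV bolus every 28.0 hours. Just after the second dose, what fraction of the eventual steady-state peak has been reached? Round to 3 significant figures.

0.682

k = ln 2 / 33.9 = 0.02045 h⁻¹
f_n = 1 − e^(−nkτ) = 1 − e^(−2 × 0.02045 × 28.0) = 1 − e^(−1.145) = 1 − 0.3182 ≈ 0.682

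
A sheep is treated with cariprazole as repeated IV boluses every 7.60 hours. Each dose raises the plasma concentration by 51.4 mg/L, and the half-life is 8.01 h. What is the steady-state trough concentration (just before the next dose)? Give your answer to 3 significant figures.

k = ln 2 / 8.01 = 0.08654 h⁻¹
Fraction remaining after one interval: e^(−kτ) = e^(−0.08654 × 7.60) = 0.5181
R = 1 / (1 − 0.5181) = 2.075
Css,max = 51.4 × 2.075 = 106.7 mg/L
Css,min = Css,max × e^(−kτ) = 106.7 × 0.5181 ≈ 55.3 mg/L

55.3 mg/L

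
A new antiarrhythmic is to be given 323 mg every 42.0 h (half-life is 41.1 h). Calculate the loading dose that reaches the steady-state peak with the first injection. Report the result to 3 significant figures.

636 mg

k = ln 2 / 41.1 = 0.01686 h⁻¹
Accumulation ratio R = 1 / (1 − e^(−kτ)) = 1 / (1 − e^(−0.01686×42.0)) = 1 / (1 − 0.4925) = 1.970
Loading dose = maintenance dose × R = 323 × 1.970 ≈ 636 mg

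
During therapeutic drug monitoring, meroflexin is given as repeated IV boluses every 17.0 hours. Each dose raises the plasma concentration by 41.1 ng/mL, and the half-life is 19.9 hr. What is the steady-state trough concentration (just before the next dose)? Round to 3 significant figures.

k = ln 2 / 19.9 = 0.03483 hr⁻¹
Fraction remaining after one interval: e^(−kτ) = e^(−0.03483 × 17.0) = 0.5531
R = 1 / (1 − 0.5531) = 2.238
Css,max = 41.1 × 2.238 = 91.98 ng/mL
Css,min = Css,max × e^(−kτ) = 91.98 × 0.5531 ≈ 50.9 ng/mL

50.9 ng/mL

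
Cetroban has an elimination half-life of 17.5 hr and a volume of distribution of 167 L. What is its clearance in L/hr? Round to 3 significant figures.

k = ln 2 / t½ = ln 2 / 17.5 = 0.03961 hr⁻¹
CL = k · V = 0.03961 × 167 ≈ 6.61 L/hr

6.61 L/hr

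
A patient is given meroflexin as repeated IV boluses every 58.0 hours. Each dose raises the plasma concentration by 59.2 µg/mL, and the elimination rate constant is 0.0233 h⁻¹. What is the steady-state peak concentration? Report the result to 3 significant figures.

Fraction remaining after one interval: e^(−kτ) = e^(−0.02330 × 58.0) = 0.2589
R = 1 / (1 − 0.2589) = 1.349
Css,max = 59.2 × 1.349 ≈ 79.9 µg/mL

79.9 µg/mL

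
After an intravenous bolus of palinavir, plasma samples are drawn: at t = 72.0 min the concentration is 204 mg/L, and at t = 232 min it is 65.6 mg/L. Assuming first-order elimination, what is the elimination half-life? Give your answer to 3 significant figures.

k = ln(C₁/C₂) / (t₂ − t₁) = ln(204/65.6) / (232 − 72.0)
  = 1.135 / 160.0 = 0.007091 min⁻¹
t½ = ln 2 / k = ln 2 / 0.007091 ≈ 97.8 minutes

97.8 minutes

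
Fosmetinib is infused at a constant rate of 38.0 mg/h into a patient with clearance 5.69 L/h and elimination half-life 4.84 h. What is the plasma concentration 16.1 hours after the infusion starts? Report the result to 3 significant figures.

6.01 µg/mL

Css = rate / CL = 38.0 / 5.69 = 6.678 µg/mL
k = ln 2 / 4.84 = 0.1432 h⁻¹
C(t) = Css (1 − e^(−kt)) = 6.678 × (1 − e^(−2.306)) = 6.678 × 0.9003 ≈ 6.01 µg/mL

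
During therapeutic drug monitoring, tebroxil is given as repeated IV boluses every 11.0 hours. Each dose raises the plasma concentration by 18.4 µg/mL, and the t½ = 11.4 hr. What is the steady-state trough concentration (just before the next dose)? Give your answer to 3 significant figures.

19.3 µg/mL

k = ln 2 / 11.4 = 0.06080 hr⁻¹
Fraction remaining after one interval: e^(−kτ) = e^(−0.06080 × 11.0) = 0.5123
R = 1 / (1 − 0.5123) = 2.050
Css,max = 18.4 × 2.050 = 37.73 µg/mL
Css,min = Css,max × e^(−kτ) = 37.73 × 0.5123 ≈ 19.3 µg/mL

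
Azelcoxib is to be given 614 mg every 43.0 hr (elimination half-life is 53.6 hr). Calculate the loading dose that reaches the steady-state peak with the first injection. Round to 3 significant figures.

1440 mg

k = ln 2 / 53.6 = 0.01293 hr⁻¹
Accumulation ratio R = 1 / (1 − e^(−kτ)) = 1 / (1 − e^(−0.01293×43.0)) = 1 / (1 − 0.5735) = 2.344
Loading dose = maintenance dose × R = 614 × 2.344 ≈ 1440 mg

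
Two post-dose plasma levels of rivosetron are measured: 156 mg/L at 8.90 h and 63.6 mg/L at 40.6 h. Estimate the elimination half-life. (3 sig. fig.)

24.5 hours

k = ln(C₁/C₂) / (t₂ − t₁) = ln(156/63.6) / (40.6 − 8.90)
  = 0.8972 / 31.70 = 0.02830 h⁻¹
t½ = ln 2 / k = ln 2 / 0.02830 ≈ 24.5 hours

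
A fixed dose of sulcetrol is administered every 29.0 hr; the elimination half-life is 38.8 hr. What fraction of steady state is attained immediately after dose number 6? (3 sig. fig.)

k = ln 2 / 38.8 = 0.01786 hr⁻¹
f_n = 1 − e^(−nkτ) = 1 − e^(−6 × 0.01786 × 29.0) = 1 − e^(−3.108) = 1 − 0.04467 ≈ 0.955

0.955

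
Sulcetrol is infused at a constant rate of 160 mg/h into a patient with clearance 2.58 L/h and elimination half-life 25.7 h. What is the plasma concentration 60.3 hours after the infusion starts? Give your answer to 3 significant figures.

49.8 mg/L

Css = rate / CL = 160 / 2.58 = 62.02 mg/L
k = ln 2 / 25.7 = 0.02697 h⁻¹
C(t) = Css (1 − e^(−kt)) = 62.02 × (1 − e^(−1.626)) = 62.02 × 0.8034 ≈ 49.8 mg/L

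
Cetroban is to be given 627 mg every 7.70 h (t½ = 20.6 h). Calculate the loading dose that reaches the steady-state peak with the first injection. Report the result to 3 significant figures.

k = ln 2 / 20.6 = 0.03365 h⁻¹
Accumulation ratio R = 1 / (1 − e^(−kτ)) = 1 / (1 − e^(−0.03365×7.70)) = 1 / (1 − 0.7718) = 4.381
Loading dose = maintenance dose × R = 627 × 4.381 ≈ 2750 mg

2750 mg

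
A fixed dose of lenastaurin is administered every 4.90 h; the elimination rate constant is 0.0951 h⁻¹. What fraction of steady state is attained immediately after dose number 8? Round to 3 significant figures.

f_n = 1 − e^(−nkτ) = 1 − e^(−8 × 0.09510 × 4.90) = 1 − e^(−3.728) = 1 − 0.02404 ≈ 0.976

0.976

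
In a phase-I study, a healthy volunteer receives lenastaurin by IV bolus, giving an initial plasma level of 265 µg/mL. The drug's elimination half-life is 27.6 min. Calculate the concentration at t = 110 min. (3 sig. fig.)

16.7 µg/mL

k = ln 2 / 27.6 = 0.02511 min⁻¹
C(t) = C₀ e^(−kt) = 265 × e^(−0.02511 × 110) = 265 × e^(−2.763) = 265 × 0.06313 ≈ 16.7 µg/mL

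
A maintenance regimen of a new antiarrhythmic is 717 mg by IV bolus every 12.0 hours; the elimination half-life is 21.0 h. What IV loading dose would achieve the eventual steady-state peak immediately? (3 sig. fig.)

k = ln 2 / 21.0 = 0.03301 h⁻¹
Accumulation ratio R = 1 / (1 − e^(−kτ)) = 1 / (1 − e^(−0.03301×12.0)) = 1 / (1 − 0.6730) = 3.058
Loading dose = maintenance dose × R = 717 × 3.058 ≈ 2190 mg

2190 mg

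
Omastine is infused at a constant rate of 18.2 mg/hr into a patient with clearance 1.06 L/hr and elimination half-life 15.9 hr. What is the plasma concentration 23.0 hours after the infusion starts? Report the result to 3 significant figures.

Css = rate / CL = 18.2 / 1.06 = 17.17 µg/mL
k = ln 2 / 15.9 = 0.04359 hr⁻¹
C(t) = Css (1 − e^(−kt)) = 17.17 × (1 − e^(−1.003)) = 17.17 × 0.6331 ≈ 10.9 µg/mL

10.9 µg/mL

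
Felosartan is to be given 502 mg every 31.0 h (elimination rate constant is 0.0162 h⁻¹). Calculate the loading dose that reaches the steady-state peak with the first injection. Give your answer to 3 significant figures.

1270 mg

Accumulation ratio R = 1 / (1 − e^(−kτ)) = 1 / (1 − e^(−0.01620×31.0)) = 1 / (1 − 0.6052) = 2.533
Loading dose = maintenance dose × R = 502 × 2.533 ≈ 1270 mg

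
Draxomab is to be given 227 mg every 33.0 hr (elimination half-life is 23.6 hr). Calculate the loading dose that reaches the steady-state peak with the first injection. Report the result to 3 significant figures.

k = ln 2 / 23.6 = 0.02937 hr⁻¹
Accumulation ratio R = 1 / (1 − e^(−kτ)) = 1 / (1 − e^(−0.02937×33.0)) = 1 / (1 − 0.3794) = 1.611
Loading dose = maintenance dose × R = 227 × 1.611 ≈ 366 mg

366 mg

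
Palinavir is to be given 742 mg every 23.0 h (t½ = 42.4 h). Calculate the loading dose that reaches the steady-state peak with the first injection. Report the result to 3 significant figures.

k = ln 2 / 42.4 = 0.01635 h⁻¹
Accumulation ratio R = 1 / (1 − e^(−kτ)) = 1 / (1 − e^(−0.01635×23.0)) = 1 / (1 − 0.6866) = 3.191
Loading dose = maintenance dose × R = 742 × 3.191 ≈ 2370 mg

2370 mg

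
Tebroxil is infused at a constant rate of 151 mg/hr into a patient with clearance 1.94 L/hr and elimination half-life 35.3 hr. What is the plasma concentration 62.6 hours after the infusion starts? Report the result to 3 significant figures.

Css = rate / CL = 151 / 1.94 = 77.84 mg/L
k = ln 2 / 35.3 = 0.01964 hr⁻¹
C(t) = Css (1 − e^(−kt)) = 77.84 × (1 − e^(−1.229)) = 77.84 × 0.7075 ≈ 55.1 mg/L

55.1 mg/L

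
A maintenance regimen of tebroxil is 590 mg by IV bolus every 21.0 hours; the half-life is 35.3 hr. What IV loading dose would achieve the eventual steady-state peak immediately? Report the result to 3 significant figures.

k = ln 2 / 35.3 = 0.01964 hr⁻¹
Accumulation ratio R = 1 / (1 − e^(−kτ)) = 1 / (1 − e^(−0.01964×21.0)) = 1 / (1 − 0.6621) = 2.959
Loading dose = maintenance dose × R = 590 × 2.959 ≈ 1750 mg

1750 mg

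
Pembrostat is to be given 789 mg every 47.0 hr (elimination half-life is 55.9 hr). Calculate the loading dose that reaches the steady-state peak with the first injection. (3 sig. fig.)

k = ln 2 / 55.9 = 0.01240 hr⁻¹
Accumulation ratio R = 1 / (1 − e^(−kτ)) = 1 / (1 − e^(−0.01240×47.0)) = 1 / (1 − 0.5583) = 2.264
Loading dose = maintenance dose × R = 789 × 2.264 ≈ 1790 mg

1790 mg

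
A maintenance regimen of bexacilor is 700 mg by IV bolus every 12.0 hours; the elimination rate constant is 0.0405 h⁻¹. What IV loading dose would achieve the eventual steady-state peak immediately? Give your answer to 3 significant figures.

Accumulation ratio R = 1 / (1 − e^(−kτ)) = 1 / (1 − e^(−0.04050×12.0)) = 1 / (1 − 0.6151) = 2.598
Loading dose = maintenance dose × R = 700 × 2.598 ≈ 1820 mg

1820 mg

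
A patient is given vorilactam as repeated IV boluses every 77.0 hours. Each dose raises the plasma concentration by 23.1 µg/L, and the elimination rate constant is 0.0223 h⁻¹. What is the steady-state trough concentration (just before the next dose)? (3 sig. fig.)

Fraction remaining after one interval: e^(−kτ) = e^(−0.02230 × 77.0) = 0.1796
R = 1 / (1 − 0.1796) = 1.219
Css,max = 23.1 × 1.219 = 28.16 µg/L
Css,min = Css,max × e^(−kτ) = 28.16 × 0.1796 ≈ 5.06 µg/L

5.06 µg/L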